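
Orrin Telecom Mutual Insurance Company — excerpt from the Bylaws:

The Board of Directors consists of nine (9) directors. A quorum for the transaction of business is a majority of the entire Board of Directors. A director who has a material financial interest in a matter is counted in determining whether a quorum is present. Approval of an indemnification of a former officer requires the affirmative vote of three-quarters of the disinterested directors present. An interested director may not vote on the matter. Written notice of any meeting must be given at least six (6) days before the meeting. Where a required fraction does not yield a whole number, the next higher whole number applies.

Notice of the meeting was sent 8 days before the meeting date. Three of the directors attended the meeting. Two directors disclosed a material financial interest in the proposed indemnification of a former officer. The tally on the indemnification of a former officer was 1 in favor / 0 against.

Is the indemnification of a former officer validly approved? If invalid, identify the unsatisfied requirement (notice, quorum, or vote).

Notice: 8 days given; 6 required (8 ≥ 6). Satisfied.
Quorum: 3 present (interested directors count toward quorum); quorum is 5. Not satisfied.
Vote: the indemnification of a former officer requires three-fourths of the disinterested directors present (3 − 2 = 1). 3/4 of 1 = 0.75, rounded up to 1, so 1 affirmative vote is needed; 1 voted in favor. Satisfied. (Moot — without a quorum no business can be validly transacted.)

Invalid — quorum requirement not satisfied.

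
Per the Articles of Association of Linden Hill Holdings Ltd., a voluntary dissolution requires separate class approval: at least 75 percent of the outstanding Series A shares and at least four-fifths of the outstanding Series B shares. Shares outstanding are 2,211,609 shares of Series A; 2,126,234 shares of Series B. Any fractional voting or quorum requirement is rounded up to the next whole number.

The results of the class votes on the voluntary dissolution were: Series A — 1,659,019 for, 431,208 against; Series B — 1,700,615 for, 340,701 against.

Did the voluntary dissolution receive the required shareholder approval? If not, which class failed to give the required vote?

Series A: 3/4 of 2211609 = 1658706.75, rounded up to 1658707; 1,658,707 required, 1,659,019 in favor — approved.
Series B: 4/5 of 2126234 = 1700987.20, rounded up to 1700988; 1,700,988 required, 1,700,615 in favor — not approved.

Not approved — the Series B shares did not give the required vote.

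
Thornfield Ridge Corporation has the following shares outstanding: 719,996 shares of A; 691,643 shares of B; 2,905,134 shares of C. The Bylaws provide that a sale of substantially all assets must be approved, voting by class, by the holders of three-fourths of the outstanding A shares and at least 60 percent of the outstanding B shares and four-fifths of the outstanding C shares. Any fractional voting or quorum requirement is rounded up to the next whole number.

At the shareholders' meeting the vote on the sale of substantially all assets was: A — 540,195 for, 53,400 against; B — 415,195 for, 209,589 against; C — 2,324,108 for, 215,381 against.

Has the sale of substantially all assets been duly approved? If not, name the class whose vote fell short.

A: 3/4 of 719996 = 539997; 539,997 required, 540,195 in favor — approved.
B: 3/5 of 691643 = 414985.80, rounded up to 414986; 414,986 required, 415,195 in favor — approved.
C: 4/5 of 2905134 = 2324107.20, rounded up to 2324108; 2,324,108 required, 2,324,108 in favor — approved.

Approved — every class gave the required vote.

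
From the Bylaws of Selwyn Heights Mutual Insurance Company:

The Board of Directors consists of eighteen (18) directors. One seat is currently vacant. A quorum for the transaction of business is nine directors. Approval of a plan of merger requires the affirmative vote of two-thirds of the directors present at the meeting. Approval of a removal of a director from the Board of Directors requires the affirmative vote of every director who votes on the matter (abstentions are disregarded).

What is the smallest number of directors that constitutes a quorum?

The quorum is fixed at 9.

9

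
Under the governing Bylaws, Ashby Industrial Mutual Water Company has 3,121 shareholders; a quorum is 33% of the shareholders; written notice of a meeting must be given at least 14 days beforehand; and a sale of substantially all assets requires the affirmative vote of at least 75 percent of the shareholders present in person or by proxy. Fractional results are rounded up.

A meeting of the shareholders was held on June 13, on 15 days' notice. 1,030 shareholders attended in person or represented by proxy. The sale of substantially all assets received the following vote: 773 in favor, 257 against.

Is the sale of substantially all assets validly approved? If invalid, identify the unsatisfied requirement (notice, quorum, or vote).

Notice: 15 days given; 14 required. Satisfied.
Quorum: 33% of 3,121 = 1,029.93, rounded up to 1,030; 1,030 present. Satisfied.
Vote: requires three-fourths of those present (1,030); 3/4 of 1030 = 772.50, rounded up to 773, so 773 needed; 773 in favor. Satisfied.

Valid — all requirements satisfied.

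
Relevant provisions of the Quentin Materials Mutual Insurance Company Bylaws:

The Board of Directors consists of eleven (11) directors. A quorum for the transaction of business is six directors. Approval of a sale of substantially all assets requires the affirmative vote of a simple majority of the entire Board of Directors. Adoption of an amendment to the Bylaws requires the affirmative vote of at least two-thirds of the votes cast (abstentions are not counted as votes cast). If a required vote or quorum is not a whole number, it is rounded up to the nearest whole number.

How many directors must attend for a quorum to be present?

6

The quorum is fixed at 6.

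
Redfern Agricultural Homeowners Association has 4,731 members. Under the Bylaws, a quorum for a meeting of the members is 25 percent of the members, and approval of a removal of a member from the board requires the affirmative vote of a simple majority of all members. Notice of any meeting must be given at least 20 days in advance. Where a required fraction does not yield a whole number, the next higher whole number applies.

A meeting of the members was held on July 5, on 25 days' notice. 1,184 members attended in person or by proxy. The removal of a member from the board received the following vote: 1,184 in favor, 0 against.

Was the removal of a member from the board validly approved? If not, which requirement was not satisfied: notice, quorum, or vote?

Notice: 25 days given; 20 required. Satisfied.
Quorum: 25% of 4,731 = 1,182.75, rounded up to 1,183; 1,184 present. Satisfied.
Vote: requires a majority of all members (4,731); a majority of 4731 is 2366, so 2,366 needed; 1,184 in favor. Not satisfied.

Invalid — vote requirement not satisfied.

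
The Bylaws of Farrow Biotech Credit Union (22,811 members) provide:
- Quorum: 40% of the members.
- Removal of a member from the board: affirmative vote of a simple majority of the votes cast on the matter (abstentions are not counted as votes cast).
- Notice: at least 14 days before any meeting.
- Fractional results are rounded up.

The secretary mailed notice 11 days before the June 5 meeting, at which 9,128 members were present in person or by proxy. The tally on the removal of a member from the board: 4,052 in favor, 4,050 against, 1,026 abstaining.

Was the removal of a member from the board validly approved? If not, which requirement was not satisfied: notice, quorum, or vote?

Notice: 11 days given; 14 required. Not satisfied.
Quorum: 40% of 22,811 = 9,124.40, rounded up to 9,125; 9,128 present. Satisfied.
Vote: requires a majority of the votes cast (9,128 − 1,026 abstaining = 8,102); a majority of 8102 is 4052, so 4,052 needed; 4,052 in favor. Satisfied.

Invalid — notice requirement not satisfied.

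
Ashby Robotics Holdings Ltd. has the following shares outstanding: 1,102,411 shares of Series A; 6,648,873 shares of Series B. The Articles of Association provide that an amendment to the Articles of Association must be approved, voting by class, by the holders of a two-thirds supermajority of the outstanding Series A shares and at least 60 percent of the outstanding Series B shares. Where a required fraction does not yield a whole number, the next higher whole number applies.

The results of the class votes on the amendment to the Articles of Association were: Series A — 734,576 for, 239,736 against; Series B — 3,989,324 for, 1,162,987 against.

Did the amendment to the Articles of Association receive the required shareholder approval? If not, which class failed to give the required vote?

Not approved — the Series A shares did not give the required vote.

Series A: 2/3 of 1102411 = 734940.67, rounded up to 734941; 734,941 required, 734,576 in favor — not approved.
Series B: 3/5 of 6648873 = 3989323.80, rounded up to 3989324; 3,989,324 required, 3,989,324 in favor — approved.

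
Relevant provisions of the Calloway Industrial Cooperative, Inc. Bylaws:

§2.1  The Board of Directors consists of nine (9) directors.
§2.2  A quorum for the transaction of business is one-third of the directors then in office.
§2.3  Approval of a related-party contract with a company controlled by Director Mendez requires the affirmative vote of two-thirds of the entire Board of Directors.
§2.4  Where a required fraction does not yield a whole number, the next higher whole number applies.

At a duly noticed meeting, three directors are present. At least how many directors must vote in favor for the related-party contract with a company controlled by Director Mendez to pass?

6

The related-party contract with a company controlled by Director Mendez requires two-thirds of the entire Board of Directors (9).
2/3 of 9 = 6.
(Only 3 can vote, so the related-party contract with a company controlled by Director Mendez cannot pass at this meeting, but the required vote is still 6.)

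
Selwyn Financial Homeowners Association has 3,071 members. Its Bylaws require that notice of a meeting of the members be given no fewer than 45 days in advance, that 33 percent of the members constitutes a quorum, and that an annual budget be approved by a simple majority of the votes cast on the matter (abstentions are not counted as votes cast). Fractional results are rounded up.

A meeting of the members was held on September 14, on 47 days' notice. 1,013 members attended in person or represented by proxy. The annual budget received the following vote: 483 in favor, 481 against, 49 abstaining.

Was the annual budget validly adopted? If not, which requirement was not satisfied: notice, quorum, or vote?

Invalid — quorum requirement not satisfied.

Notice: 47 days given; 45 required. Satisfied.
Quorum: 33% of 3,071 = 1,013.43, rounded up to 1,014; 1,013 present. Not satisfied.
Vote: requires a majority of the votes cast (1,013 − 49 abstaining = 964); a majority of 964 is 483, so 483 needed; 483 in favor. Satisfied.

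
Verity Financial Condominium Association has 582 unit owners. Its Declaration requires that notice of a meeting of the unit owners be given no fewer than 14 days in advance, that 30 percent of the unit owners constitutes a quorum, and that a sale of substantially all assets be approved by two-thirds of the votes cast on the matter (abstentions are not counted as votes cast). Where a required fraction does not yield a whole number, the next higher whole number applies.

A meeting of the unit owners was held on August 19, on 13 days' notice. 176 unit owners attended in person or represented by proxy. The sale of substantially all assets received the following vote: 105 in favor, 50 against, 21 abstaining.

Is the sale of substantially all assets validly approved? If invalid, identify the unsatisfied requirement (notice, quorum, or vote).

Notice: 13 days given; 14 required. Not satisfied.
Quorum: 30% of 582 = 174.60, rounded up to 175; 176 present. Satisfied.
Vote: requires two-thirds of the votes cast (176 − 21 abstaining = 155); 2/3 of 155 = 103.33, rounded up to 104, so 104 needed; 105 in favor. Satisfied.

Invalid — notice requirement not satisfied.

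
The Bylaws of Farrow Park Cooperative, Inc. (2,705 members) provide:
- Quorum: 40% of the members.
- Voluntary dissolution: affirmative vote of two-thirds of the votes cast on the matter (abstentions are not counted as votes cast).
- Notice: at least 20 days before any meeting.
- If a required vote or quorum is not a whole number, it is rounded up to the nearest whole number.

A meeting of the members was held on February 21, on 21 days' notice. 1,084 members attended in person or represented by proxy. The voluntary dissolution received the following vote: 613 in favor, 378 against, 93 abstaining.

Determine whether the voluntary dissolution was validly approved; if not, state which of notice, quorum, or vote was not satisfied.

Invalid — vote requirement not satisfied.

Notice: 21 days given; 20 required. Satisfied.
Quorum: 40% of 2,705 = 1,082; 1,084 present. Satisfied.
Vote: requires two-thirds of the votes cast (1,084 − 93 abstaining = 991); 2/3 of 991 = 660.67, rounded up to 661, so 661 needed; 613 in favor. Not satisfied.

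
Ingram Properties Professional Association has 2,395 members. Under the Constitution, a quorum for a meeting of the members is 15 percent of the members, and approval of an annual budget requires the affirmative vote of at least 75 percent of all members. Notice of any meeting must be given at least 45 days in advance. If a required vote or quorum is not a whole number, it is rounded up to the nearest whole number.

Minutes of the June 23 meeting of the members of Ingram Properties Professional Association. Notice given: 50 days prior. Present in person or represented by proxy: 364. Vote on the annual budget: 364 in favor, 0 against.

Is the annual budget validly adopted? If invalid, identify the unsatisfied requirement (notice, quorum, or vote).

Invalid — vote requirement not satisfied.

Notice: 50 days given; 45 required. Satisfied.
Quorum: 15% of 2,395 = 359.25, rounded up to 360; 364 present. Satisfied.
Vote: requires three-fourths of all members (2,395); 3/4 of 2395 = 1796.25, rounded up to 1797, so 1,797 needed; 364 in favor. Not satisfied.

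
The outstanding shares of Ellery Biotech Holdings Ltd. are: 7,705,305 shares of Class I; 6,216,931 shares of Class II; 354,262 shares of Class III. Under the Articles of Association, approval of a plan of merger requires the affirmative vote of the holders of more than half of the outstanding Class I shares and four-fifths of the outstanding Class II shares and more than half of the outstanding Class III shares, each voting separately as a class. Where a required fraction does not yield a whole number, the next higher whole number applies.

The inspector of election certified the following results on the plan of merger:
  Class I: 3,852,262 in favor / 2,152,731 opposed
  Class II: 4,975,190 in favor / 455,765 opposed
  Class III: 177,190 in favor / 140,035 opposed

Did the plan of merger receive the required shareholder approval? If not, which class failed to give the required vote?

Not approved — the Class I shares did not give the required vote.

Class I: a majority of 7705305 is 3852653; 3,852,653 required, 3,852,262 in favor — not approved.
Class II: 4/5 of 6216931 = 4973544.80, rounded up to 4973545; 4,973,545 required, 4,975,190 in favor — approved.
Class III: a majority of 354262 is 177132; 177,132 required, 177,190 in favor — approved.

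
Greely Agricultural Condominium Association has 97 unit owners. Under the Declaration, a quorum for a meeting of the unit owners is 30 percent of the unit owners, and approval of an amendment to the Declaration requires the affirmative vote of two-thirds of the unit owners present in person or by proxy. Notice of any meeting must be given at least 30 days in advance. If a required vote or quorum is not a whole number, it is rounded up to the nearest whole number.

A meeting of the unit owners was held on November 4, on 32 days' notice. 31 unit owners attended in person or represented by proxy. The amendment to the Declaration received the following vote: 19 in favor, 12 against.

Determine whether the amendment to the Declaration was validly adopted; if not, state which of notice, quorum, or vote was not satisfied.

Invalid — vote requirement not satisfied.

Notice: 32 days given; 30 required. Satisfied.
Quorum: 30% of 97 = 29.10, rounded up to 30; 31 present. Satisfied.
Vote: requires two-thirds of those present (31); 2/3 of 31 = 20.67, rounded up to 21, so 21 needed; 19 in favor. Not satisfied.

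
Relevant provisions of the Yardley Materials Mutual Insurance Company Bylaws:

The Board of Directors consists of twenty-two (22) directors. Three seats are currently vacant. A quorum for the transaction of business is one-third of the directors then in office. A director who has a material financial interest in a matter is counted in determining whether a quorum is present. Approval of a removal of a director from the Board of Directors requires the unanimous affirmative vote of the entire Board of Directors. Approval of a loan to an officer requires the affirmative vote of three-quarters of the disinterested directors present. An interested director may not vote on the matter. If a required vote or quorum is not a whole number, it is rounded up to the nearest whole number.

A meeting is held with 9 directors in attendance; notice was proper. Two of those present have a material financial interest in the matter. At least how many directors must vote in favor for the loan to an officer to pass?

6

The loan to an officer requires three-fourths of the disinterested directors present (9 − 2 = 7).
3/4 of 7 = 5.25, rounded up to 6.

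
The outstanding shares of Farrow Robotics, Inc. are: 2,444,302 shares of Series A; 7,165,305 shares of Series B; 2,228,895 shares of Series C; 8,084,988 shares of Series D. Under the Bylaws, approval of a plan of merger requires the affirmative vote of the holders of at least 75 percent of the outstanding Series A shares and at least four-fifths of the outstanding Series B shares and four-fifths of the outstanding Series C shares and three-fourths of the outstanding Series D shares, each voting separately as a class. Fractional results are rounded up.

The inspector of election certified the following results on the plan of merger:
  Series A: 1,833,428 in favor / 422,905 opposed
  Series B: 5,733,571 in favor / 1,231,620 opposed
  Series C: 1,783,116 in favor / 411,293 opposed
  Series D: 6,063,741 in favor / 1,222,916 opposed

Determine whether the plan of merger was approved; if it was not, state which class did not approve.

Approved — every class gave the required vote.

Series A: 3/4 of 2444302 = 1833226.50, rounded up to 1833227; 1,833,227 required, 1,833,428 in favor — approved.
Series B: 4/5 of 7165305 = 5732244; 5,732,244 required, 5,733,571 in favor — approved.
Series C: 4/5 of 2228895 = 1783116; 1,783,116 required, 1,783,116 in favor — approved.
Series D: 3/4 of 8084988 = 6063741; 6,063,741 required, 6,063,741 in favor — approved.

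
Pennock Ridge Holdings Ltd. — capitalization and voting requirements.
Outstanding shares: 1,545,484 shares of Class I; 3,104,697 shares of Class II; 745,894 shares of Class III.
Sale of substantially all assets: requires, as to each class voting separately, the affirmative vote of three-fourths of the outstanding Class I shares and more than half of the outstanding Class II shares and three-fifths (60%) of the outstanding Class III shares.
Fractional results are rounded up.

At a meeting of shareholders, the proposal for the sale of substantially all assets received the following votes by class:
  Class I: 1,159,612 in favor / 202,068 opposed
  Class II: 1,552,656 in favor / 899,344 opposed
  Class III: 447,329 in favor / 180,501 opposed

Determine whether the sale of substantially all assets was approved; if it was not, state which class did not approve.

Class I: 3/4 of 1545484 = 1159113; 1,159,113 required, 1,159,612 in favor — approved.
Class II: a majority of 3104697 is 1552349; 1,552,349 required, 1,552,656 in favor — approved.
Class III: 3/5 of 745894 = 447536.40, rounded up to 447537; 447,537 required, 447,329 in favor — not approved.

Not approved — the Class III shares did not give the required vote.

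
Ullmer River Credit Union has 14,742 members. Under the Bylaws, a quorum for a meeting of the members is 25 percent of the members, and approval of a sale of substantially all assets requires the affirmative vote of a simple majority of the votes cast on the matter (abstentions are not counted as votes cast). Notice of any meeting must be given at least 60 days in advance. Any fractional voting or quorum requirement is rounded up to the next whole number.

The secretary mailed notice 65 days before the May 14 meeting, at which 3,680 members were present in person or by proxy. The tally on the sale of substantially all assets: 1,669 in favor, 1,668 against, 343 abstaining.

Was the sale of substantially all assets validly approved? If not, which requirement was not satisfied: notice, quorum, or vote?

Invalid — quorum requirement not satisfied.

Notice: 65 days given; 60 required. Satisfied.
Quorum: 25% of 14,742 = 3,685.50, rounded up to 3,686; 3,680 present. Not satisfied.
Vote: requires a majority of the votes cast (3,680 − 343 abstaining = 3,337); a majority of 3337 is 1669, so 1,669 needed; 1,669 in favor. Satisfied.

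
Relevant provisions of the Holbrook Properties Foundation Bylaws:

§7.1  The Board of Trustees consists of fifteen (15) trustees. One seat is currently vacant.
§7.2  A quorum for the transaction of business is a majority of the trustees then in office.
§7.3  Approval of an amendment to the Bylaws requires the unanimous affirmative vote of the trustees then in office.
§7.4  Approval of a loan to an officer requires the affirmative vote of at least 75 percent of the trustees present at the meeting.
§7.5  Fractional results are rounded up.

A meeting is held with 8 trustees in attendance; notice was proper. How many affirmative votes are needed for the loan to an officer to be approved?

6

The loan to an officer requires three-fourths of the trustees present (8).
3/4 of 8 = 6.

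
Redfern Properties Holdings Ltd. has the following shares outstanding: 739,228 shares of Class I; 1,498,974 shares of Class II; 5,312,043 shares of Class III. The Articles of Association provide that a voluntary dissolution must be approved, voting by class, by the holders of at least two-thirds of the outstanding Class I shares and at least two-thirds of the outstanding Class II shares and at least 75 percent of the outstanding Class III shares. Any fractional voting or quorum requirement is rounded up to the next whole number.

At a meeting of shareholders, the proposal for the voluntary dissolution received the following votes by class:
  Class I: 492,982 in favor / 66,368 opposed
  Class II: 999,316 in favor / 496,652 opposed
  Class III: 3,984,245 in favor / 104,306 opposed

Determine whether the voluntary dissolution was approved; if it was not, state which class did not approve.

Approved — every class gave the required vote.

Class I: 2/3 of 739228 = 492818.67, rounded up to 492819; 492,819 required, 492,982 in favor — approved.
Class II: 2/3 of 1498974 = 999316; 999,316 required, 999,316 in favor — approved.
Class III: 3/4 of 5312043 = 3984032.25, rounded up to 3984033; 3,984,033 required, 3,984,245 in favor — approved.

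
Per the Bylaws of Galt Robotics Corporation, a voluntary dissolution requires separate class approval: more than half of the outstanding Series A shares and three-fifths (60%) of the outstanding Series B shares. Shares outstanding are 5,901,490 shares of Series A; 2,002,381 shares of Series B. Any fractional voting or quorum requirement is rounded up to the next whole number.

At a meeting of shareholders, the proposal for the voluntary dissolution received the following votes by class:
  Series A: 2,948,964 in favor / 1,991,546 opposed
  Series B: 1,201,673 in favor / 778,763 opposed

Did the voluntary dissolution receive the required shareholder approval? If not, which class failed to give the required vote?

Not approved — the Series A shares did not give the required vote.

Series A: a majority of 5901490 is 2950746; 2,950,746 required, 2,948,964 in favor — not approved.
Series B: 3/5 of 2002381 = 1201428.60, rounded up to 1201429; 1,201,429 required, 1,201,673 in favor — approved.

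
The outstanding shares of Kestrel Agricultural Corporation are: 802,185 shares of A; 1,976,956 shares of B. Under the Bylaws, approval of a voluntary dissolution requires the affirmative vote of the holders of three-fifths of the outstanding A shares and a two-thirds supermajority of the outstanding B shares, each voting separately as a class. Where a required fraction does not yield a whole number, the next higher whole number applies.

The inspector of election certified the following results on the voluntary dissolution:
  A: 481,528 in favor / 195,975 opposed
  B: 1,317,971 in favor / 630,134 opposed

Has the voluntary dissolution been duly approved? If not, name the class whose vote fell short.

A: 3/5 of 802185 = 481311; 481,311 required, 481,528 in favor — approved.
B: 2/3 of 1976956 = 1317970.67, rounded up to 1317971; 1,317,971 required, 1,317,971 in favor — approved.

Approved — every class gave the required vote.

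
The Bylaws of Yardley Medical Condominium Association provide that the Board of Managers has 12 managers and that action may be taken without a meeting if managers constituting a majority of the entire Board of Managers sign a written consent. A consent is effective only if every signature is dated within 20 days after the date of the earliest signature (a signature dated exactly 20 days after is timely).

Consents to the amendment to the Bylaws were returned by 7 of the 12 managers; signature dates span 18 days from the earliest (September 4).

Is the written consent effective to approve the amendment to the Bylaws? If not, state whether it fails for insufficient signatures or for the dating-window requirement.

Effective — both the signature and dating-window requirements are satisfied.

Signatures required: a majority of 12 — a majority of 12 is 7, so 7 needed; 7 signed. Sufficient.
Dating window: the latest signature is 18 days after the earliest; the limit is 20 days. Within the window.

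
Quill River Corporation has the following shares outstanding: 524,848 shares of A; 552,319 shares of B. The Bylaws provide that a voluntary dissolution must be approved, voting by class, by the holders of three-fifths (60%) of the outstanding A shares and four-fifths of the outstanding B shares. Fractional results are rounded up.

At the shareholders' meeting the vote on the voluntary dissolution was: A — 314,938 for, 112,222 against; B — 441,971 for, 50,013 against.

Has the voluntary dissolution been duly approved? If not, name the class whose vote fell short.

A: 3/5 of 524848 = 314908.80, rounded up to 314909; 314,909 required, 314,938 in favor — approved.
B: 4/5 of 552319 = 441855.20, rounded up to 441856; 441,856 required, 441,971 in favor — approved.

Approved — every class gave the required vote.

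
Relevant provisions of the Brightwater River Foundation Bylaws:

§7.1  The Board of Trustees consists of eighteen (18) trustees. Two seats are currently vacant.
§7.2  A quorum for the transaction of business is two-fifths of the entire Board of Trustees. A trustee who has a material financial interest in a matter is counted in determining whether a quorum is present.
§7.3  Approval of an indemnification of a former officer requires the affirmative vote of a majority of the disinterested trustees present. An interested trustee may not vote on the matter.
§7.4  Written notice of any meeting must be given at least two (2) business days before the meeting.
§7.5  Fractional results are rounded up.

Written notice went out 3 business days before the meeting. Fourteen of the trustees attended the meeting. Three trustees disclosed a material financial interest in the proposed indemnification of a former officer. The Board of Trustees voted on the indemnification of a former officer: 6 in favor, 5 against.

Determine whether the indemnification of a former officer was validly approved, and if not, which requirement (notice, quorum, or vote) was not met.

Valid — all requirements satisfied.

Notice: 3 business days given; 2 required (3 ≥ 2). Satisfied.
Quorum: 14 present (interested trustees count toward quorum); quorum is 8. Satisfied.
Vote: the indemnification of a former officer requires a majority of the disinterested trustees present (14 − 3 = 11). A majority of 11 is 6, so 6 affirmative votes are needed; 6 voted in favor. Satisfied.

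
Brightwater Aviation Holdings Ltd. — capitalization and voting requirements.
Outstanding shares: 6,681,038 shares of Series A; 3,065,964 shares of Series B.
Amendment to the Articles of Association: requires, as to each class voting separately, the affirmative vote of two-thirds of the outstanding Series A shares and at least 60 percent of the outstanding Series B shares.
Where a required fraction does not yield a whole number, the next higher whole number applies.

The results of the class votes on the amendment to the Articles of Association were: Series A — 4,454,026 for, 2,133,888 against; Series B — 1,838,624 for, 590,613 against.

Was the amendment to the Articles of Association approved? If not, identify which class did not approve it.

Series A: 2/3 of 6681038 = 4454025.33, rounded up to 4454026; 4,454,026 required, 4,454,026 in favor — approved.
Series B: 3/5 of 3065964 = 1839578.40, rounded up to 1839579; 1,839,579 required, 1,838,624 in favor — not approved.

Not approved — the Series B shares did not give the required vote.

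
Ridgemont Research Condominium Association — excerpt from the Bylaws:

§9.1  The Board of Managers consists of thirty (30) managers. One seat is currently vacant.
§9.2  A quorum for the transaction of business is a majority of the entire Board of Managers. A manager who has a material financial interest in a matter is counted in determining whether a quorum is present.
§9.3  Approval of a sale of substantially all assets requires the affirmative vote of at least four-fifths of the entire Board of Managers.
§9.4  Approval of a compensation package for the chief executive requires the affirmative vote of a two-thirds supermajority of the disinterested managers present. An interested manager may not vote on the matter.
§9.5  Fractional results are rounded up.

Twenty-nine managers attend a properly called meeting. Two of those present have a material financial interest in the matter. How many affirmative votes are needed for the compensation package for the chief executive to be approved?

18

The compensation package for the chief executive requires two-thirds of the disinterested managers present (29 − 2 = 27).
2/3 of 27 = 18.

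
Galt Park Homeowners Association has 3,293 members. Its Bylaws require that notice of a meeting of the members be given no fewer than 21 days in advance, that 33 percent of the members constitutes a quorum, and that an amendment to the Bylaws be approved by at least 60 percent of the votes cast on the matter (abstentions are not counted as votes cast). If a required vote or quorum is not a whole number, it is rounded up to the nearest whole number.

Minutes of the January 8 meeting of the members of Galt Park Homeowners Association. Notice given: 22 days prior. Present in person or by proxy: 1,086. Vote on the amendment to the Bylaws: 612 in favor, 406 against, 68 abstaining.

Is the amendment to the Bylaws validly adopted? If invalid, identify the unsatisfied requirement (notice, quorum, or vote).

Invalid — quorum requirement not satisfied.

Notice: 22 days given; 21 required. Satisfied.
Quorum: 33% of 3,293 = 1,086.69, rounded up to 1,087; 1,086 present. Not satisfied.
Vote: requires three-fifths of the votes cast (1,086 − 68 abstaining = 1,018); 3/5 of 1018 = 610.80, rounded up to 611, so 611 needed; 612 in favor. Satisfied.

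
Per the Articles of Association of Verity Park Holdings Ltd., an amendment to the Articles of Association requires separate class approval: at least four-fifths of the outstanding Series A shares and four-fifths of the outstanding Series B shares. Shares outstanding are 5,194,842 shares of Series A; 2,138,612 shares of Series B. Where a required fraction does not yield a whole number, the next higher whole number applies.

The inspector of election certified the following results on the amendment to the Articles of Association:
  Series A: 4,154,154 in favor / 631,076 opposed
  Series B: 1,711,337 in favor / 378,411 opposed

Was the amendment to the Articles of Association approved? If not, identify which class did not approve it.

Series A: 4/5 of 5194842 = 4155873.60, rounded up to 4155874; 4,155,874 required, 4,154,154 in favor — not approved.
Series B: 4/5 of 2138612 = 1710889.60, rounded up to 1710890; 1,710,890 required, 1,711,337 in favor — approved.

Not approved — the Series A shares did not give the required vote.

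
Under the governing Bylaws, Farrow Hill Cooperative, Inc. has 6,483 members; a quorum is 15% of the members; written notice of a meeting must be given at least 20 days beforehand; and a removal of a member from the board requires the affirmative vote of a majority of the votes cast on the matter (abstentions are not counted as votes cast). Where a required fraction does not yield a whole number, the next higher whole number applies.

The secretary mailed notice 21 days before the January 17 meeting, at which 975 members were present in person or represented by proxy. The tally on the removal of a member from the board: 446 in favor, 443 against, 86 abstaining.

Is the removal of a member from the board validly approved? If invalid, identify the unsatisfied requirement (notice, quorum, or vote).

Notice: 21 days given; 20 required. Satisfied.
Quorum: 15% of 6,483 = 972.45, rounded up to 973; 975 present. Satisfied.
Vote: requires a majority of the votes cast (975 − 86 abstaining = 889); a majority of 889 is 445, so 445 needed; 446 in favor. Satisfied.

Valid — all requirements satisfied.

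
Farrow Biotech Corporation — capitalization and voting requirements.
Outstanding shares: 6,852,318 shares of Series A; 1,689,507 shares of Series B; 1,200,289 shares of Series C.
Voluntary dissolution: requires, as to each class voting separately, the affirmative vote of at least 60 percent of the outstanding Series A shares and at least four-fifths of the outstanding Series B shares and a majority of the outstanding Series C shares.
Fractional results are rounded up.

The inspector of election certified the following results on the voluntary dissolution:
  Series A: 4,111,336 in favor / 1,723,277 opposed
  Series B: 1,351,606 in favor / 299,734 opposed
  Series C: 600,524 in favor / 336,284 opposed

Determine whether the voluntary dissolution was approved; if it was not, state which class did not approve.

Series A: 3/5 of 6852318 = 4111390.80, rounded up to 4111391; 4,111,391 required, 4,111,336 in favor — not approved.
Series B: 4/5 of 1689507 = 1351605.60, rounded up to 1351606; 1,351,606 required, 1,351,606 in favor — approved.
Series C: a majority of 1200289 is 600145; 600,145 required, 600,524 in favor — approved.

Not approved — the Series A shares did not give the required vote.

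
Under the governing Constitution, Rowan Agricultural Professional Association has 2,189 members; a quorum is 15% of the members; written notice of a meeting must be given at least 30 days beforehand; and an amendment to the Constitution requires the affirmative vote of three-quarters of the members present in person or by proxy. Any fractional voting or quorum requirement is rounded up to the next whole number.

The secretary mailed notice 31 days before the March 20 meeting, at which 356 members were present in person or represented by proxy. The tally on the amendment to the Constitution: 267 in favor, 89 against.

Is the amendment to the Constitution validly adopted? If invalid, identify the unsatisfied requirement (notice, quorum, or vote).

Valid — all requirements satisfied.

Notice: 31 days given; 30 required. Satisfied.
Quorum: 15% of 2,189 = 328.35, rounded up to 329; 356 present. Satisfied.
Vote: requires three-fourths of those present (356); 3/4 of 356 = 267, so 267 needed; 267 in favor. Satisfied.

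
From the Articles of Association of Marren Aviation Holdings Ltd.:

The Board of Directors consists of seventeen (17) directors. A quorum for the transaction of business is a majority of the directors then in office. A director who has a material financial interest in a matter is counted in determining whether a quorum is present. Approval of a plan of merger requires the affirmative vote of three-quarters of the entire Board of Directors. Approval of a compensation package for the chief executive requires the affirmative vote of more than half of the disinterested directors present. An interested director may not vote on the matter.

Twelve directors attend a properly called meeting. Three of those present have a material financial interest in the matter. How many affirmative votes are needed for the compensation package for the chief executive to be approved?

5

The compensation package for the chief executive requires a majority of the disinterested directors present (12 − 3 = 9).
A majority of 9 is 5.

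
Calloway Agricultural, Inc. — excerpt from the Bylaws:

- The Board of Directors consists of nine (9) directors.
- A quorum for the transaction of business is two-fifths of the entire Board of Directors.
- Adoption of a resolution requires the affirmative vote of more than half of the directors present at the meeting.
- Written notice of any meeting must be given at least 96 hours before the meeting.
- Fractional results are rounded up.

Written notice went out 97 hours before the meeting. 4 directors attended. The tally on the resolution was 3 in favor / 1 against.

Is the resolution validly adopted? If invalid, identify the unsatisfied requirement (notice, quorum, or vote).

Valid — all requirements satisfied.

Notice: 97 hours given; 96 required (97 ≥ 96). Satisfied.
Quorum: 4 present; quorum is 4. Satisfied.
Vote: the resolution requires a majority of the directors present (4). A majority of 4 is 3, so 3 affirmative votes are needed; 3 voted in favor. Satisfied.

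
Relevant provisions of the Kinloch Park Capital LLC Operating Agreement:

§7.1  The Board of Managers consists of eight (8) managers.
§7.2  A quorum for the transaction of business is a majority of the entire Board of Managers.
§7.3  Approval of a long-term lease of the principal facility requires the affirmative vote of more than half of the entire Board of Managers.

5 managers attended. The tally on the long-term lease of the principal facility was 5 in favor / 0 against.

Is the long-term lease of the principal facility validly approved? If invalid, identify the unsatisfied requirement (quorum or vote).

Quorum: 5 present; quorum is 5. Satisfied.
Vote: the long-term lease of the principal facility requires a majority of the entire Board of Managers (8). A majority of 8 is 5, so 5 affirmative votes are needed; 5 voted in favor. Satisfied.

Valid — all requirements satisfied.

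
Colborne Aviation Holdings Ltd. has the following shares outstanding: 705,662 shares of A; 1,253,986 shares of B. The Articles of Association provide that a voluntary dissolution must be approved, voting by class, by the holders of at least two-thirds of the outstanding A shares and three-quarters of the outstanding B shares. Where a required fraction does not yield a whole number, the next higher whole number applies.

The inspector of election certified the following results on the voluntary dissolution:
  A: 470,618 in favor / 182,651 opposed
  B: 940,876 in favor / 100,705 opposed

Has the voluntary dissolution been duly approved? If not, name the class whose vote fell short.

A: 2/3 of 705662 = 470441.33, rounded up to 470442; 470,442 required, 470,618 in favor — approved.
B: 3/4 of 1253986 = 940489.50, rounded up to 940490; 940,490 required, 940,876 in favor — approved.

Approved — every class gave the required vote.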